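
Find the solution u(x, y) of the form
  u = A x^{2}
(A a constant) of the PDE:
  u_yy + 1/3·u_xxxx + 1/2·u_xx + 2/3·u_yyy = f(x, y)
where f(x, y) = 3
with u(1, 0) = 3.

Substitute the ansatz u = A x^{2} into the left-hand side.
Derivatives of the ansatz:
  u_yy = 0
  u_xxxx = 0
  u_xx = 2 A
  u_yyy = 0
Term by term:
  u_yy = 0
  1/3·u_xxxx = 0
  1/2·u_xx = A
  2/3·u_yyy = 0
So the left-hand side equals
  A
This must equal f(x, y) = 3 identically.
Matching coefficients of the independent functions:
  [constant term]:  A = 3
Solving: A = 3.
Check against the point condition:
  u(1, 0) = 3  ⟹  A = 3  ✓
Hence u(x, y) = 3 x^{2}.

Answer: u(x, y) = 3 x^{2}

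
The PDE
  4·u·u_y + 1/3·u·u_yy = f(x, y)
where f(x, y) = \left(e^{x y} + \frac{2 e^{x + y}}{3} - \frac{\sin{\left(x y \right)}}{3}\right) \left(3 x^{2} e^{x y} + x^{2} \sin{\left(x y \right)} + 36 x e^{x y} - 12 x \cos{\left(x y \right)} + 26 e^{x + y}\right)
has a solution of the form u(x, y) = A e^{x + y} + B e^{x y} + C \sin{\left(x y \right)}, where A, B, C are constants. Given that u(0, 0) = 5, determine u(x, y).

Answer: u(x, y) = 3 e^{x y} + 2 e^{x + y} - \sin{\left(x y \right)}

Derivation:
Substitute the ansatz u = A e^{x + y} + B e^{x y} + C \sin{\left(x y \right)} into the left-hand side.
Derivatives of the ansatz:
  u_y = A e^{x} e^{y} + B x e^{x y} + C x \cos{\left(x y \right)}
  u_yy = A e^{x} e^{y} + B x^{2} e^{x y} - C x^{2} \sin{\left(x y \right)}
Term by term:
  4·u·u_y = 4 A^{2} e^{2 x} e^{2 y} + 4 A B x e^{x} e^{y} e^{x y} + 4 A B e^{x} e^{y} e^{x y} + 4 A C x e^{x} e^{y} \cos{\left(x y \right)} + 4 A C e^{x} e^{y} \sin{\left(x y \right)} + 4 B^{2} x e^{2 x y} + 4 B C x e^{x y} \sin{\left(x y \right)} + 4 B C x e^{x y} \cos{\left(x y \right)} + 4 C^{2} x \sin{\left(x y \right)} \cos{\left(x y \right)}
  1/3·u·u_yy = \frac{A^{2} e^{2 x} e^{2 y}}{3} + \frac{A B x^{2} e^{x} e^{y} e^{x y}}{3} + \frac{A B e^{x} e^{y} e^{x y}}{3} - \frac{A C x^{2} e^{x} e^{y} \sin{\left(x y \right)}}{3} + \frac{A C e^{x} e^{y} \sin{\left(x y \right)}}{3} + \frac{B^{2} x^{2} e^{2 x y}}{3} - \frac{C^{2} x^{2} \sin^{2}{\left(x y \right)}}{3}
So the left-hand side equals
  \frac{13 A^{2} e^{2 x} e^{2 y}}{3} + \frac{A B x^{2} e^{x} e^{y} e^{x y}}{3} + 4 A B x e^{x} e^{y} e^{x y} + \frac{13 A B e^{x} e^{y} e^{x y}}{3} - \frac{A C x^{2} e^{x} e^{y} \sin{\left(x y \right)}}{3} + 4 A C x e^{x} e^{y} \cos{\left(x y \right)} + \frac{13 A C e^{x} e^{y} \sin{\left(x y \right)}}{3} + \frac{B^{2} x^{2} e^{2 x y}}{3} + 4 B^{2} x e^{2 x y} + 4 B C x e^{x y} \sin{\left(x y \right)} + 4 B C x e^{x y} \cos{\left(x y \right)} - \frac{C^{2} x^{2} \sin^{2}{\left(x y \right)}}{3} + 4 C^{2} x \sin{\left(x y \right)} \cos{\left(x y \right)}
This must equal f(x, y) identically; expanded, f = 2 x^{2} e^{x} e^{y} e^{x y} + \frac{2 x^{2} e^{x} e^{y} \sin{\left(x y \right)}}{3} + 3 x^{2} e^{2 x y} - \frac{x^{2} \sin^{2}{\left(x y \right)}}{3} + 24 x e^{x} e^{y} e^{x y} - 8 x e^{x} e^{y} \cos{\left(x y \right)} + 36 x e^{2 x y} - 12 x e^{x y} \sin{\left(x y \right)} - 12 x e^{x y} \cos{\left(x y \right)} + 4 x \sin{\left(x y \right)} \cos{\left(x y \right)} + \frac{52 e^{2 x} e^{2 y}}{3} + 26 e^{x} e^{y} e^{x y} - \frac{26 e^{x} e^{y} \sin{\left(x y \right)}}{3}.
Matching coefficients of the independent functions:
  [x e^{2 x y}]:  4 B^{2} = 36
  [x^{2} e^{2 x y}]:  \frac{B^{2}}{3} = 3
  [x^{2} \sin^{2}{\left(x y \right)}]:  - \frac{C^{2}}{3} = - \frac{1}{3}
  [e^{2 x} e^{2 y}]:  \frac{13 A^{2}}{3} = \frac{52}{3}
  [x e^{x y} \sin{\left(x y \right)}, x e^{x y} \cos{\left(x y \right)}]:  4 B C = -12
  [x \sin{\left(x y \right)} \cos{\left(x y \right)}]:  4 C^{2} = 4
  [e^{x} e^{y} e^{x y}]:  \frac{13 A B}{3} = 26
  [e^{x} e^{y} \sin{\left(x y \right)}]:  \frac{13 A C}{3} = - \frac{26}{3}
  [x e^{x} e^{y} e^{x y}]:  4 A B = 24
  [x e^{x} e^{y} \cos{\left(x y \right)}]:  4 A C = -8
  [x^{2} e^{x} e^{y} e^{x y}]:  \frac{A B}{3} = 2
  [x^{2} e^{x} e^{y} \sin{\left(x y \right)}]:  - \frac{A C}{3} = \frac{2}{3}
These equations allow (A, B, C) = (-2, -3, 1) or (2, 3, -1).
Impose the point condition(s):
  u(0, 0) = 5  ⟹  A + B = 5
Only A = 2, B = 3, C = -1 satisfies everything.
Hence u(x, y) = 3 e^{x y} + 2 e^{x + y} - \sin{\left(x y \right)}.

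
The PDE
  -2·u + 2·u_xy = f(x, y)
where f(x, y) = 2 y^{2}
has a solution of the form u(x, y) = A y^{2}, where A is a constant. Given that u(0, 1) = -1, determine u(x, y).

Answer: u(x, y) = - y^{2}

Derivation:
Substitute the ansatz u = A y^{2} into the left-hand side.
Derivatives of the ansatz:
  u_xy = 0
Term by term:
  -2·u = - 2 A y^{2}
  2·u_xy = 0
So the left-hand side equals
  - 2 A y^{2}
This must equal f(x, y) = 2 y^{2} identically.
Matching coefficients of the independent functions:
  [y^{2}]:  - 2 A = 2
Solving: A = -1.
Check against the point condition:
  u(0, 1) = -1  ⟹  A = -1  ✓
Hence u(x, y) = - y^{2}.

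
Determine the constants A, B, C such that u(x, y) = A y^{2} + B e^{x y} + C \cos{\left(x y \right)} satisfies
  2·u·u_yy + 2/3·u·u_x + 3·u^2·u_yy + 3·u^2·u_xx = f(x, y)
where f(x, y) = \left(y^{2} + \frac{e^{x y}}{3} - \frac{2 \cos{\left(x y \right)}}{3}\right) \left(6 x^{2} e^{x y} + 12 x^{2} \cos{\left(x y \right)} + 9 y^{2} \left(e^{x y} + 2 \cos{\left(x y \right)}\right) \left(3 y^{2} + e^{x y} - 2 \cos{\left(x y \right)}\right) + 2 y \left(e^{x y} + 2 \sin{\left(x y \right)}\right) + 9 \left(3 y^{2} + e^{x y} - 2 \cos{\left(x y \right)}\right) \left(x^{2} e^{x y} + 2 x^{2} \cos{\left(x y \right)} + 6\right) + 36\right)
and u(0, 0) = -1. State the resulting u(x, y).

Substitute the ansatz u = A y^{2} + B e^{x y} + C \cos{\left(x y \right)} into the left-hand side.
Derivatives of the ansatz:
  u_yy = 2 A + B x^{2} e^{x y} - C x^{2} \cos{\left(x y \right)}
  u_x = B y e^{x y} - C y \sin{\left(x y \right)}
  u_xx = B y^{2} e^{x y} - C y^{2} \cos{\left(x y \right)}
Term by term:
  2·u·u_yy = 4 A^{2} y^{2} + 2 A B x^{2} y^{2} e^{x y} + 4 A B e^{x y} - 2 A C x^{2} y^{2} \cos{\left(x y \right)} + 4 A C \cos{\left(x y \right)} + 2 B^{2} x^{2} e^{2 x y} - 2 C^{2} x^{2} \cos^{2}{\left(x y \right)}
  2/3·u·u_x = \frac{2 A B y^{3} e^{x y}}{3} - \frac{2 A C y^{3} \sin{\left(x y \right)}}{3} + \frac{2 B^{2} y e^{2 x y}}{3} - \frac{2 B C y e^{x y} \sin{\left(x y \right)}}{3} + \frac{2 B C y e^{x y} \cos{\left(x y \right)}}{3} - \frac{2 C^{2} y \sin{\left(x y \right)} \cos{\left(x y \right)}}{3}
  3·u^2·u_yy = 6 A^{3} y^{4} + 3 A^{2} B x^{2} y^{4} e^{x y} + 12 A^{2} B y^{2} e^{x y} - 3 A^{2} C x^{2} y^{4} \cos{\left(x y \right)} + 12 A^{2} C y^{2} \cos{\left(x y \right)} + 6 A B^{2} x^{2} y^{2} e^{2 x y} + 6 A B^{2} e^{2 x y} + 12 A B C e^{x y} \cos{\left(x y \right)} - 6 A C^{2} x^{2} y^{2} \cos^{2}{\left(x y \right)} + 6 A C^{2} \cos^{2}{\left(x y \right)} + 3 B^{3} x^{2} e^{3 x y} + 3 B^{2} C x^{2} e^{2 x y} \cos{\left(x y \right)} - 3 B C^{2} x^{2} e^{x y} \cos^{2}{\left(x y \right)} - 3 C^{3} x^{2} \cos^{3}{\left(x y \right)}
  3·u^2·u_xx = 3 A^{2} B y^{6} e^{x y} - 3 A^{2} C y^{6} \cos{\left(x y \right)} + 6 A B^{2} y^{4} e^{2 x y} - 6 A C^{2} y^{4} \cos^{2}{\left(x y \right)} + 3 B^{3} y^{2} e^{3 x y} + 3 B^{2} C y^{2} e^{2 x y} \cos{\left(x y \right)} - 3 B C^{2} y^{2} e^{x y} \cos^{2}{\left(x y \right)} - 3 C^{3} y^{2} \cos^{3}{\left(x y \right)}
Sum these and collect like terms in the independent variables.
This must equal f(x, y) identically; expanded, f = 27 x^{2} y^{4} e^{x y} + 54 x^{2} y^{4} \cos{\left(x y \right)} + 18 x^{2} y^{2} e^{2 x y} + 6 x^{2} y^{2} e^{x y} - 72 x^{2} y^{2} \cos^{2}{\left(x y \right)} + 12 x^{2} y^{2} \cos{\left(x y \right)} + 3 x^{2} e^{3 x y} - 6 x^{2} e^{2 x y} \cos{\left(x y \right)} + 2 x^{2} e^{2 x y} - 12 x^{2} e^{x y} \cos^{2}{\left(x y \right)} + 24 x^{2} \cos^{3}{\left(x y \right)} - 8 x^{2} \cos^{2}{\left(x y \right)} + 27 y^{6} e^{x y} + 54 y^{6} \cos{\left(x y \right)} + 18 y^{4} e^{2 x y} - 72 y^{4} \cos^{2}{\left(x y \right)} + 162 y^{4} + 2 y^{3} e^{x y} + 4 y^{3} \sin{\left(x y \right)} + 3 y^{2} e^{3 x y} - 6 y^{2} e^{2 x y} \cos{\left(x y \right)} - 12 y^{2} e^{x y} \cos^{2}{\left(x y \right)} + 108 y^{2} e^{x y} + 24 y^{2} \cos^{3}{\left(x y \right)} - 216 y^{2} \cos{\left(x y \right)} + 36 y^{2} + \frac{2 y e^{2 x y}}{3} + \frac{4 y e^{x y} \sin{\left(x y \right)}}{3} - \frac{4 y e^{x y} \cos{\left(x y \right)}}{3} - \frac{8 y \sin{\left(x y \right)} \cos{\left(x y \right)}}{3} + 18 e^{2 x y} - 72 e^{x y} \cos{\left(x y \right)} + 12 e^{x y} + 72 \cos^{2}{\left(x y \right)} - 24 \cos{\left(x y \right)}.
Matching coefficients of the independent functions:
(each divided by its leading coefficient; functions giving the same equation are listed together)
  [y^{2}]:  A^{2} - 9 = 0
  [y^{4}]:  A^{3} - 27 = 0
  [x^{2} e^{2 x y}, y e^{2 x y}]:  B^{2} - 1 = 0
  [x^{2} e^{3 x y}, y^{2} e^{3 x y}]:  B^{3} - 1 = 0
  [x^{2} \cos^{2}{\left(x y \right)}, y \sin{\left(x y \right)} \cos{\left(x y \right)}]:  C^{2} - 4 = 0
  [x^{2} \cos^{3}{\left(x y \right)}, y^{2} \cos^{3}{\left(x y \right)}]:  C^{3} + 8 = 0
  [y^{2} e^{x y}, y^{6} e^{x y}, x^{2} y^{4} e^{x y}]:  A^{2} B - 9 = 0
  [y^{2} \cos{\left(x y \right)}, y^{6} \cos{\left(x y \right)}, x^{2} y^{4} \cos{\left(x y \right)}]:  A^{2} C + 18 = 0
  [y^{3} e^{x y}, x^{2} y^{2} e^{x y}, e^{x y}]:  A B - 3 = 0
  [y^{3} \sin{\left(x y \right)}, x^{2} y^{2} \cos{\left(x y \right)}, \cos{\left(x y \right)}]:  A C + 6 = 0
  [y^{4} e^{2 x y}, x^{2} y^{2} e^{2 x y}, e^{2 x y}]:  A B^{2} - 3 = 0
  [y^{4} \cos^{2}{\left(x y \right)}, x^{2} y^{2} \cos^{2}{\left(x y \right)}, \cos^{2}{\left(x y \right)}]:  A C^{2} - 12 = 0
  [e^{x y} \cos{\left(x y \right)}]:  A B C + 6 = 0
  [x^{2} e^{x y} \cos^{2}{\left(x y \right)}, y^{2} e^{x y} \cos^{2}{\left(x y \right)}]:  B C^{2} - 4 = 0
  [x^{2} e^{2 x y} \cos{\left(x y \right)}, y^{2} e^{2 x y} \cos{\left(x y \right)}]:  B^{2} C + 2 = 0
  [y e^{x y} \sin{\left(x y \right)}, y e^{x y} \cos{\left(x y \right)}]:  B C + 2 = 0
Solving: A = 3, B = 1, C = -2.
Check against the point condition:
  u(0, 0) = -1  ⟹  B + C = -1  ✓
Hence u(x, y) = 3 y^{2} + e^{x y} - 2 \cos{\left(x y \right)}.

Answer: u(x, y) = 3 y^{2} + e^{x y} - 2 \cos{\left(x y \right)}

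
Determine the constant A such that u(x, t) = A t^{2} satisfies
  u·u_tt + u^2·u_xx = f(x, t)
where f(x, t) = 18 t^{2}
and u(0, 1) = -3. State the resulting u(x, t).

Substitute the ansatz u = A t^{2} into the left-hand side.
Derivatives of the ansatz:
  u_tt = 2 A
  u_xx = 0
Term by term:
  u·u_tt = 2 A^{2} t^{2}
  u^2·u_xx = 0
So the left-hand side equals
  2 A^{2} t^{2}
This must equal f(x, t) = 18 t^{2} identically.
Matching coefficients of the independent functions:
  [t^{2}]:  2 A^{2} = 18
These equations allow (A) = (-3) or (3).
Impose the point condition(s):
  u(0, 1) = -3  ⟹  A = -3
Only A = -3 satisfies everything.
Hence u(x, t) = - 3 t^{2}.

Answer: u(x, t) = - 3 t^{2}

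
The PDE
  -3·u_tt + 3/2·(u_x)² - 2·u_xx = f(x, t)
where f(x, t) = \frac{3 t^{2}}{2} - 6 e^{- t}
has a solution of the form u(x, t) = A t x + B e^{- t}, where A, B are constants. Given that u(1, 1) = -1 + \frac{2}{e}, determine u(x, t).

Substitute the ansatz u = A t x + B e^{- t} into the left-hand side.
Derivatives of the ansatz:
  u_tt = B e^{- t}
  u_x = A t
  u_xx = 0
Term by term:
  -3·u_tt = - 3 B e^{- t}
  3/2·(u_x)² = \frac{3 A^{2} t^{2}}{2}
  -2·u_xx = 0
So the left-hand side equals
  \frac{3 A^{2} t^{2}}{2} - 3 B e^{- t}
This must equal f(x, t) = \frac{3 t^{2}}{2} - 6 e^{- t} identically.
Matching coefficients of the independent functions:
  [t^{2}]:  \frac{3 A^{2}}{2} = \frac{3}{2}
  [e^{- t}]:  - 3 B = -6
These equations allow (A, B) = (-1, 2) or (1, 2).
Impose the point condition(s):
  u(1, 1) = -1 + \frac{2}{e}  ⟹  A + \frac{B}{e} = -1 + \frac{2}{e}
Only A = -1, B = 2 satisfies everything.
Hence u(x, t) = - t x + 2 e^{- t}.

Answer: u(x, t) = - t x + 2 e^{- t}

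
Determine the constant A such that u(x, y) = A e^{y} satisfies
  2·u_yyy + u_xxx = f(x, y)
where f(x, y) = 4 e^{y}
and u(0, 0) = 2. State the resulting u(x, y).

Answer: u(x, y) = 2 e^{y}

Derivation:
Substitute the ansatz u = A e^{y} into the left-hand side.
Derivatives of the ansatz:
  u_yyy = A e^{y}
  u_xxx = 0
Term by term:
  2·u_yyy = 2 A e^{y}
  u_xxx = 0
So the left-hand side equals
  2 A e^{y}
This must equal f(x, y) = 4 e^{y} identically.
Matching coefficients of the independent functions:
  [e^{y}]:  2 A = 4
Solving: A = 2.
Check against the point condition:
  u(0, 0) = 2  ⟹  A = 2  ✓
Hence u(x, y) = 2 e^{y}.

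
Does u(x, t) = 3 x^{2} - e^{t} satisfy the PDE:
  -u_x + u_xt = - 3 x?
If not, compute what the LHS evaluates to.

Evaluate each term of the left-hand side for u = 3 x^{2} - e^{t}.
Derivatives:
  u_x = 6 x
  u_xt = 0
Terms:
  -u_x = - 6 x
  u_xt = 0
Sum: LHS = - 6 x
Given right-hand side: - 3 x. Difference LHS − RHS = - 3 x ≠ 0, so u is not a solution.

Answer: No, the LHS evaluates to - 6 x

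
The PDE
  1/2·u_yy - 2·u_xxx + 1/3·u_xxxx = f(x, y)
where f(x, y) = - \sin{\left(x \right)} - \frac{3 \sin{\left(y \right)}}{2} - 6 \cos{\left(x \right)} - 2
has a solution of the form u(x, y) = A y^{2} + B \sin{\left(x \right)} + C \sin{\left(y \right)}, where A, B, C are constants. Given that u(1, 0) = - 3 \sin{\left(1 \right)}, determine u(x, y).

Substitute the ansatz u = A y^{2} + B \sin{\left(x \right)} + C \sin{\left(y \right)} into the left-hand side.
Derivatives of the ansatz:
  u_yy = 2 A - C \sin{\left(y \right)}
  u_xxx = - B \cos{\left(x \right)}
  u_xxxx = B \sin{\left(x \right)}
Term by term:
  1/2·u_yy = A - \frac{C \sin{\left(y \right)}}{2}
  -2·u_xxx = 2 B \cos{\left(x \right)}
  1/3·u_xxxx = \frac{B \sin{\left(x \right)}}{3}
So the left-hand side equals
  A + \frac{B \sin{\left(x \right)}}{3} + 2 B \cos{\left(x \right)} - \frac{C \sin{\left(y \right)}}{2}
This must equal f(x, y) = - \sin{\left(x \right)} - \frac{3 \sin{\left(y \right)}}{2} - 6 \cos{\left(x \right)} - 2 identically.
Matching coefficients of the independent functions:
  [constant term]:  A = -2
  [\sin{\left(x \right)}]:  \frac{B}{3} = -1
  [\sin{\left(y \right)}]:  - \frac{C}{2} = - \frac{3}{2}
  [\cos{\left(x \right)}]:  2 B = -6
Solving: A = -2, B = -3, C = 3.
Check against the point condition:
  u(1, 0) = - 3 \sin{\left(1 \right)}  ⟹  B \sin{\left(1 \right)} = - 3 \sin{\left(1 \right)}  ✓
Hence u(x, y) = - 2 y^{2} - 3 \sin{\left(x \right)} + 3 \sin{\left(y \right)}.

Answer: u(x, y) = - 2 y^{2} - 3 \sin{\left(x \right)} + 3 \sin{\left(y \right)}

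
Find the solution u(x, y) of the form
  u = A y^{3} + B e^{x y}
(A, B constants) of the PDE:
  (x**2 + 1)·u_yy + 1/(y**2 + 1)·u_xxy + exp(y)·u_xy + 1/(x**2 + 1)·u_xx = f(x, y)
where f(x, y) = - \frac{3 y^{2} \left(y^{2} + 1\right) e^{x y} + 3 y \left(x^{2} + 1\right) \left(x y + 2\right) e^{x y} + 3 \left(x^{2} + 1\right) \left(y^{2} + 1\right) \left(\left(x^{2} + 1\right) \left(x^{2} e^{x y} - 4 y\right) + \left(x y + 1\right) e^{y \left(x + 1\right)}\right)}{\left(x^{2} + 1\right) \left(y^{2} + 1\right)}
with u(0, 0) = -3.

Answer: u(x, y) = 2 y^{3} - 3 e^{x y}

Derivation:
Substitute the ansatz u = A y^{3} + B e^{x y} into the left-hand side.
Derivatives of the ansatz:
  u_yy = 6 A y + B x^{2} e^{x y}
  u_xxy = B x y^{2} e^{x y} + 2 B y e^{x y}
  u_xy = B x y e^{x y} + B e^{x y}
  u_xx = B y^{2} e^{x y}
Term by term:
  (x**2 + 1)·u_yy = 6 A x^{2} y + 6 A y + B x^{4} e^{x y} + B x^{2} e^{x y}
  1/(y**2 + 1)·u_xxy = \frac{B x y^{2} e^{x y}}{y^{2} + 1} + \frac{2 B y e^{x y}}{y^{2} + 1}
  exp(y)·u_xy = B x y e^{y} e^{x y} + B e^{y} e^{x y}
  1/(x**2 + 1)·u_xx = \frac{B y^{2} e^{x y}}{x^{2} + 1}
So the left-hand side equals
  6 A x^{2} y + 6 A y + B x^{4} e^{x y} + B x^{2} e^{x y} + \frac{B x y^{2} e^{x y}}{y^{2} + 1} + B x y e^{y} e^{x y} + \frac{B y^{2} e^{x y}}{x^{2} + 1} + \frac{2 B y e^{x y}}{y^{2} + 1} + B e^{y} e^{x y}
This must equal f(x, y) identically; expanded, f = - 3 x^{4} e^{x y} + 12 x^{2} y - 3 x^{2} e^{x y} - \frac{3 x y^{2} e^{x y}}{y^{2} + 1} - 3 x y e^{y} e^{x y} - \frac{3 y^{2} e^{x y}}{x^{2} + 1} + 12 y - \frac{6 y e^{x y}}{y^{2} + 1} - 3 e^{y} e^{x y}.
Matching coefficients of the independent functions:
  [y, x^{2} y]:  6 A = 12
  [x^{2} e^{x y}, x^{4} e^{x y}, e^{y} e^{x y}, \frac{y^{2} e^{x y}}{x^{2} + 1}, …]:  B = -3
  [\frac{y e^{x y}}{y^{2} + 1}]:  2 B = -6
Solving: A = 2, B = -3.
Check against the point condition:
  u(0, 0) = -3  ⟹  B = -3  ✓
Hence u(x, y) = 2 y^{3} - 3 e^{x y}.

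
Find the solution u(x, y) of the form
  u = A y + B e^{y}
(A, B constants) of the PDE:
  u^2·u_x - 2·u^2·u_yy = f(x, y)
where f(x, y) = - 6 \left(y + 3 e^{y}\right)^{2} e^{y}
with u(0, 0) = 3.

Substitute the ansatz u = A y + B e^{y} into the left-hand side.
Derivatives of the ansatz:
  u_x = 0
  u_yy = B e^{y}
Term by term:
  u^2·u_x = 0
  -2·u^2·u_yy = - 2 A^{2} B y^{2} e^{y} - 4 A B^{2} y e^{2 y} - 2 B^{3} e^{3 y}
So the left-hand side equals
  - 2 A^{2} B y^{2} e^{y} - 4 A B^{2} y e^{2 y} - 2 B^{3} e^{3 y}
This must equal f(x, y) identically; expanded, f = - 6 y^{2} e^{y} - 36 y e^{2 y} - 54 e^{3 y}.
Matching coefficients of the independent functions:
  [y e^{2 y}]:  - 4 A B^{2} = -36
  [y^{2} e^{y}]:  - 2 A^{2} B = -6
  [e^{3 y}]:  - 2 B^{3} = -54
Solving: A = 1, B = 3.
Check against the point condition:
  u(0, 0) = 3  ⟹  B = 3  ✓
Hence u(x, y) = y + 3 e^{y}.

Answer: u(x, y) = y + 3 e^{y}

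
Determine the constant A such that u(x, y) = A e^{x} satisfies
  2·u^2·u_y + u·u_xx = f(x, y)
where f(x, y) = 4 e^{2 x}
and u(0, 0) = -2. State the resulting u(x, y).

Substitute the ansatz u = A e^{x} into the left-hand side.
Derivatives of the ansatz:
  u_y = 0
  u_xx = A e^{x}
Term by term:
  2·u^2·u_y = 0
  u·u_xx = A^{2} e^{2 x}
So the left-hand side equals
  A^{2} e^{2 x}
This must equal f(x, y) = 4 e^{2 x} identically.
Matching coefficients of the independent functions:
  [e^{2 x}]:  A^{2} = 4
These equations allow (A) = (-2) or (2).
Impose the point condition(s):
  u(0, 0) = -2  ⟹  A = -2
Only A = -2 satisfies everything.
Hence u(x, y) = - 2 e^{x}.

Answer: u(x, y) = - 2 e^{x}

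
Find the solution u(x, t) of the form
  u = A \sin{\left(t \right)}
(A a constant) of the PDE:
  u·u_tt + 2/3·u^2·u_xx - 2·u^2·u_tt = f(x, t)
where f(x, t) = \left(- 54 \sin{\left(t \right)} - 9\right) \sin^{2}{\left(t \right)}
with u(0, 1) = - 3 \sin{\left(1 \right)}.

Answer: u(x, t) = - 3 \sin{\left(t \right)}

Derivation:
Substitute the ansatz u = A \sin{\left(t \right)} into the left-hand side.
Derivatives of the ansatz:
  u_tt = - A \sin{\left(t \right)}
  u_xx = 0
Term by term:
  u·u_tt = - A^{2} \sin^{2}{\left(t \right)}
  2/3·u^2·u_xx = 0
  -2·u^2·u_tt = 2 A^{3} \sin^{3}{\left(t \right)}
So the left-hand side equals
  2 A^{3} \sin^{3}{\left(t \right)} - A^{2} \sin^{2}{\left(t \right)}
This must equal f(x, t) identically; expanded, f = - 54 \sin^{3}{\left(t \right)} - 9 \sin^{2}{\left(t \right)}.
Matching coefficients of the independent functions:
  [\sin^{2}{\left(t \right)}]:  - A^{2} = -9
  [\sin^{3}{\left(t \right)}]:  2 A^{3} = -54
Solving: A = -3.
Check against the point condition:
  u(0, 1) = - 3 \sin{\left(1 \right)}  ⟹  A \sin{\left(1 \right)} = - 3 \sin{\left(1 \right)}  ✓
Hence u(x, t) = - 3 \sin{\left(t \right)}.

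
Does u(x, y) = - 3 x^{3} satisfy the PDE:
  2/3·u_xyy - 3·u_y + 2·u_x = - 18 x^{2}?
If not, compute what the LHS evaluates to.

Evaluate each term of the left-hand side for u = - 3 x^{3}.
Derivatives:
  u_xyy = 0
  u_y = 0
  u_x = - 9 x^{2}
Terms:
  2/3·u_xyy = 0
  -3·u_y = 0
  2·u_x = - 18 x^{2}
Sum: LHS = - 18 x^{2}
This is exactly the given right-hand side, so u is a solution.

Answer: Yes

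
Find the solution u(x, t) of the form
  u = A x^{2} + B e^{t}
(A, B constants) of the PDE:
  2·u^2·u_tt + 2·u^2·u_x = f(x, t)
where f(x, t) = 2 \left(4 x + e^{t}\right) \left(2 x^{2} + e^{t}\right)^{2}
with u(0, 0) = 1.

Substitute the ansatz u = A x^{2} + B e^{t} into the left-hand side.
Derivatives of the ansatz:
  u_tt = B e^{t}
  u_x = 2 A x
Term by term:
  2·u^2·u_tt = 2 A^{2} B x^{4} e^{t} + 4 A B^{2} x^{2} e^{2 t} + 2 B^{3} e^{3 t}
  2·u^2·u_x = 4 A^{3} x^{5} + 8 A^{2} B x^{3} e^{t} + 4 A B^{2} x e^{2 t}
So the left-hand side equals
  4 A^{3} x^{5} + 2 A^{2} B x^{4} e^{t} + 8 A^{2} B x^{3} e^{t} + 4 A B^{2} x^{2} e^{2 t} + 4 A B^{2} x e^{2 t} + 2 B^{3} e^{3 t}
This must equal f(x, t) identically; expanded, f = 32 x^{5} + 8 x^{4} e^{t} + 32 x^{3} e^{t} + 8 x^{2} e^{2 t} + 8 x e^{2 t} + 2 e^{3 t}.
Matching coefficients of the independent functions:
  [x^{5}]:  4 A^{3} = 32
  [x e^{2 t}, x^{2} e^{2 t}]:  4 A B^{2} = 8
  [x^{3} e^{t}]:  8 A^{2} B = 32
  [x^{4} e^{t}]:  2 A^{2} B = 8
  [e^{3 t}]:  2 B^{3} = 2
Solving: A = 2, B = 1.
Check against the point condition:
  u(0, 0) = 1  ⟹  B = 1  ✓
Hence u(x, t) = 2 x^{2} + e^{t}.

Answer: u(x, t) = 2 x^{2} + e^{t}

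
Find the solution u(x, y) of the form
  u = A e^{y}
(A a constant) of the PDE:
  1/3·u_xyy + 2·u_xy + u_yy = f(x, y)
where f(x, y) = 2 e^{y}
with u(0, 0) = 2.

Substitute the ansatz u = A e^{y} into the left-hand side.
Derivatives of the ansatz:
  u_xyy = 0
  u_xy = 0
  u_yy = A e^{y}
Term by term:
  1/3·u_xyy = 0
  2·u_xy = 0
  u_yy = A e^{y}
So the left-hand side equals
  A e^{y}
This must equal f(x, y) = 2 e^{y} identically.
Matching coefficients of the independent functions:
  [e^{y}]:  A = 2
Solving: A = 2.
Check against the point condition:
  u(0, 0) = 2  ⟹  A = 2  ✓
Hence u(x, y) = 2 e^{y}.

Answer: u(x, y) = 2 e^{y}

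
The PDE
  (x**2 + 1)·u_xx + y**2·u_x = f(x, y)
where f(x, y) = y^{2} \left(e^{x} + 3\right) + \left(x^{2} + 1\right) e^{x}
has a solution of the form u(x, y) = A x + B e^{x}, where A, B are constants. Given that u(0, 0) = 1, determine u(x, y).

Substitute the ansatz u = A x + B e^{x} into the left-hand side.
Derivatives of the ansatz:
  u_xx = B e^{x}
  u_x = A + B e^{x}
Term by term:
  (x**2 + 1)·u_xx = B x^{2} e^{x} + B e^{x}
  y**2·u_x = A y^{2} + B y^{2} e^{x}
So the left-hand side equals
  A y^{2} + B x^{2} e^{x} + B y^{2} e^{x} + B e^{x}
This must equal f(x, y) identically; expanded, f = x^{2} e^{x} + y^{2} e^{x} + 3 y^{2} + e^{x}.
Matching coefficients of the independent functions:
  [y^{2}]:  A = 3
  [x^{2} e^{x}, y^{2} e^{x}, e^{x}]:  B = 1
Solving: A = 3, B = 1.
Check against the point condition:
  u(0, 0) = 1  ⟹  B = 1  ✓
Hence u(x, y) = 3 x + e^{x}.

Answer: u(x, y) = 3 x + e^{x}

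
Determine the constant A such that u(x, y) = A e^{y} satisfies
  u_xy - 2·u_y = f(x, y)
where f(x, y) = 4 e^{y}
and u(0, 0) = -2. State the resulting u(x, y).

Substitute the ansatz u = A e^{y} into the left-hand side.
Derivatives of the ansatz:
  u_xy = 0
  u_y = A e^{y}
Term by term:
  u_xy = 0
  -2·u_y = - 2 A e^{y}
So the left-hand side equals
  - 2 A e^{y}
This must equal f(x, y) = 4 e^{y} identically.
Matching coefficients of the independent functions:
  [e^{y}]:  - 2 A = 4
Solving: A = -2.
Check against the point condition:
  u(0, 0) = -2  ⟹  A = -2  ✓
Hence u(x, y) = - 2 e^{y}.

Answer: u(x, y) = - 2 e^{y}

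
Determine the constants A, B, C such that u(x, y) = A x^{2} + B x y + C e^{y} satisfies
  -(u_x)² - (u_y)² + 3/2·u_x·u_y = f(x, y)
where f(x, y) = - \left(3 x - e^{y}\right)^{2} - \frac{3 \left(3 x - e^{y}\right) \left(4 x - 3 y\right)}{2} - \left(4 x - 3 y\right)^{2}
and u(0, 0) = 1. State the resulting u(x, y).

Substitute the ansatz u = A x^{2} + B x y + C e^{y} into the left-hand side.
Derivatives of the ansatz:
  u_x = 2 A x + B y
  u_y = B x + C e^{y}
Term by term:
  -(u_x)² = - 4 A^{2} x^{2} - 4 A B x y - B^{2} y^{2}
  -(u_y)² = - B^{2} x^{2} - 2 B C x e^{y} - C^{2} e^{2 y}
  3/2·u_x·u_y = 3 A B x^{2} + 3 A C x e^{y} + \frac{3 B^{2} x y}{2} + \frac{3 B C y e^{y}}{2}
So the left-hand side equals
  - 4 A^{2} x^{2} + 3 A B x^{2} - 4 A B x y + 3 A C x e^{y} - B^{2} x^{2} + \frac{3 B^{2} x y}{2} - B^{2} y^{2} - 2 B C x e^{y} + \frac{3 B C y e^{y}}{2} - C^{2} e^{2 y}
This must equal f(x, y) = - \left(3 x - e^{y}\right)^{2} - \frac{3 \left(3 x - e^{y}\right) \left(4 x - 3 y\right)}{2} - \left(4 x - 3 y\right)^{2} identically.
Matching coefficients of the independent functions:
  [x^{2}]:  - 4 A^{2} + 3 A B - B^{2} = -43
  [y^{2}]:  - B^{2} = -9
  [x y]:  - 4 A B + \frac{3 B^{2}}{2} = \frac{75}{2}
  [x e^{y}]:  3 A C - 2 B C = 12
  [y e^{y}]:  \frac{3 B C}{2} = - \frac{9}{2}
  [e^{2 y}]:  - C^{2} = -1
These equations allow (A, B, C) = (-2, 3, -1) or (2, -3, 1).
Impose the point condition(s):
  u(0, 0) = 1  ⟹  C = 1
Only A = 2, B = -3, C = 1 satisfies everything.
Hence u(x, y) = 2 x^{2} - 3 x y + e^{y}.

Answer: u(x, y) = 2 x^{2} - 3 x y + e^{y}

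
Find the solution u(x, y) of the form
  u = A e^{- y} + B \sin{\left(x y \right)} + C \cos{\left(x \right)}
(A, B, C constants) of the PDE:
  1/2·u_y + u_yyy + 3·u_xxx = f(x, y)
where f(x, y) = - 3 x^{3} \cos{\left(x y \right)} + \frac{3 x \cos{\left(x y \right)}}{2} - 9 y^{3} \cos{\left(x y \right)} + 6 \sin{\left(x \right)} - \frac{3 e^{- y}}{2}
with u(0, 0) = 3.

Substitute the ansatz u = A e^{- y} + B \sin{\left(x y \right)} + C \cos{\left(x \right)} into the left-hand side.
Derivatives of the ansatz:
  u_y = - A e^{- y} + B x \cos{\left(x y \right)}
  u_yyy = - A e^{- y} - B x^{3} \cos{\left(x y \right)}
  u_xxx = - B y^{3} \cos{\left(x y \right)} + C \sin{\left(x \right)}
Term by term:
  1/2·u_y = - \frac{A e^{- y}}{2} + \frac{B x \cos{\left(x y \right)}}{2}
  u_yyy = - A e^{- y} - B x^{3} \cos{\left(x y \right)}
  3·u_xxx = - 3 B y^{3} \cos{\left(x y \right)} + 3 C \sin{\left(x \right)}
So the left-hand side equals
  - \frac{3 A e^{- y}}{2} - B x^{3} \cos{\left(x y \right)} + \frac{B x \cos{\left(x y \right)}}{2} - 3 B y^{3} \cos{\left(x y \right)} + 3 C \sin{\left(x \right)}
This must equal f(x, y) = - 3 x^{3} \cos{\left(x y \right)} + \frac{3 x \cos{\left(x y \right)}}{2} - 9 y^{3} \cos{\left(x y \right)} + 6 \sin{\left(x \right)} - \frac{3 e^{- y}}{2} identically.
Matching coefficients of the independent functions:
  [x \cos{\left(x y \right)}]:  \frac{B}{2} = \frac{3}{2}
  [x^{3} \cos{\left(x y \right)}]:  - B = -3
  [y^{3} \cos{\left(x y \right)}]:  - 3 B = -9
  [e^{- y}]:  - \frac{3 A}{2} = - \frac{3}{2}
  [\sin{\left(x \right)}]:  3 C = 6
Solving: A = 1, B = 3, C = 2.
Check against the point condition:
  u(0, 0) = 3  ⟹  A + C = 3  ✓
Hence u(x, y) = 3 \sin{\left(x y \right)} + 2 \cos{\left(x \right)} + e^{- y}.

Answer: u(x, y) = 3 \sin{\left(x y \right)} + 2 \cos{\left(x \right)} + e^{- y}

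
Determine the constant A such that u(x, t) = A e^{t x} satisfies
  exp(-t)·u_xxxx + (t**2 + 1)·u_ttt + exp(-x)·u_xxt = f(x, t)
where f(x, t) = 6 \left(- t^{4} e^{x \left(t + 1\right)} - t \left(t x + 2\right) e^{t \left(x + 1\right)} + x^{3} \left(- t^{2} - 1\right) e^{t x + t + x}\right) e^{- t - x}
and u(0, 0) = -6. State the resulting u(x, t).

Substitute the ansatz u = A e^{t x} into the left-hand side.
Derivatives of the ansatz:
  u_xxxx = A t^{4} e^{t x}
  u_ttt = A x^{3} e^{t x}
  u_xxt = A t^{2} x e^{t x} + 2 A t e^{t x}
Term by term:
  exp(-t)·u_xxxx = A t^{4} e^{- t} e^{t x}
  (t**2 + 1)·u_ttt = A t^{2} x^{3} e^{t x} + A x^{3} e^{t x}
  exp(-x)·u_xxt = A t^{2} x e^{- x} e^{t x} + 2 A t e^{- x} e^{t x}
So the left-hand side equals
  A t^{4} e^{- t} e^{t x} + A t^{2} x^{3} e^{t x} + A t^{2} x e^{- x} e^{t x} + 2 A t e^{- x} e^{t x} + A x^{3} e^{t x}
This must equal f(x, t) identically; expanded, f = - 6 t^{4} e^{- t} e^{t x} - 6 t^{2} x^{3} e^{t x} - 6 t^{2} x e^{- x} e^{t x} - 12 t e^{- x} e^{t x} - 6 x^{3} e^{t x}.
Matching coefficients of the independent functions:
  [x^{3} e^{t x}, t^{2} x^{3} e^{t x}, t^{4} e^{- t} e^{t x}, t^{2} x e^{- x} e^{t x}]:  A = -6
  [t e^{- x} e^{t x}]:  2 A = -12
Solving: A = -6.
Check against the point condition:
  u(0, 0) = -6  ⟹  A = -6  ✓
Hence u(x, t) = - 6 e^{t x}.

Answer: u(x, t) = - 6 e^{t x}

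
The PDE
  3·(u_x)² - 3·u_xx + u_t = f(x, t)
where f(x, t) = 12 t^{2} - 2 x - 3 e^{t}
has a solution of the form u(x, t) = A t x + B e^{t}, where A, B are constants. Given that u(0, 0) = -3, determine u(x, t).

Answer: u(x, t) = - 2 t x - 3 e^{t}

Derivation:
Substitute the ansatz u = A t x + B e^{t} into the left-hand side.
Derivatives of the ansatz:
  u_x = A t
  u_xx = 0
  u_t = A x + B e^{t}
Term by term:
  3·(u_x)² = 3 A^{2} t^{2}
  -3·u_xx = 0
  u_t = A x + B e^{t}
So the left-hand side equals
  3 A^{2} t^{2} + A x + B e^{t}
This must equal f(x, t) = 12 t^{2} - 2 x - 3 e^{t} identically.
Matching coefficients of the independent functions:
  [t^{2}]:  3 A^{2} = 12
  [x]:  A = -2
  [e^{t}]:  B = -3
Solving: A = -2, B = -3.
Check against the point condition:
  u(0, 0) = -3  ⟹  B = -3  ✓
Hence u(x, t) = - 2 t x - 3 e^{t}.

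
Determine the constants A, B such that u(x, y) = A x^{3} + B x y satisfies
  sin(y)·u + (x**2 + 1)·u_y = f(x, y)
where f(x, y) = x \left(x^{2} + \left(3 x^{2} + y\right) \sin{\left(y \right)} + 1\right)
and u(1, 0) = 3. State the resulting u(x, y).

Answer: u(x, y) = 3 x^{3} + x y

Derivation:
Substitute the ansatz u = A x^{3} + B x y into the left-hand side.
Derivatives of the ansatz:
  u_y = B x
Term by term:
  sin(y)·u = A x^{3} \sin{\left(y \right)} + B x y \sin{\left(y \right)}
  (x**2 + 1)·u_y = B x^{3} + B x
So the left-hand side equals
  A x^{3} \sin{\left(y \right)} + B x^{3} + B x y \sin{\left(y \right)} + B x
This must equal f(x, y) identically; expanded, f = 3 x^{3} \sin{\left(y \right)} + x^{3} + x y \sin{\left(y \right)} + x.
Matching coefficients of the independent functions:
  [x, x^{3}, x y \sin{\left(y \right)}]:  B = 1
  [x^{3} \sin{\left(y \right)}]:  A = 3
Solving: A = 3, B = 1.
Check against the point condition:
  u(1, 0) = 3  ⟹  A = 3  ✓
Hence u(x, y) = 3 x^{3} + x y.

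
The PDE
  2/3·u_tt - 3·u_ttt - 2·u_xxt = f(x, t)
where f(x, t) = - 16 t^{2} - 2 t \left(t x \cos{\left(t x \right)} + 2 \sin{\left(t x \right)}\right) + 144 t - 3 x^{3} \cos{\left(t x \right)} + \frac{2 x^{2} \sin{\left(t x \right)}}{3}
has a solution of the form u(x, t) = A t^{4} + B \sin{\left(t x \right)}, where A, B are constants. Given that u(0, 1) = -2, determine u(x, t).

Substitute the ansatz u = A t^{4} + B \sin{\left(t x \right)} into the left-hand side.
Derivatives of the ansatz:
  u_tt = 12 A t^{2} - B x^{2} \sin{\left(t x \right)}
  u_ttt = 24 A t - B x^{3} \cos{\left(t x \right)}
  u_xxt = - B t^{2} x \cos{\left(t x \right)} - 2 B t \sin{\left(t x \right)}
Term by term:
  2/3·u_tt = 8 A t^{2} - \frac{2 B x^{2} \sin{\left(t x \right)}}{3}
  -3·u_ttt = - 72 A t + 3 B x^{3} \cos{\left(t x \right)}
  -2·u_xxt = 2 B t^{2} x \cos{\left(t x \right)} + 4 B t \sin{\left(t x \right)}
So the left-hand side equals
  8 A t^{2} - 72 A t + 2 B t^{2} x \cos{\left(t x \right)} + 4 B t \sin{\left(t x \right)} + 3 B x^{3} \cos{\left(t x \right)} - \frac{2 B x^{2} \sin{\left(t x \right)}}{3}
This must equal f(x, t) identically; expanded, f = - 2 t^{2} x \cos{\left(t x \right)} - 16 t^{2} - 4 t \sin{\left(t x \right)} + 144 t - 3 x^{3} \cos{\left(t x \right)} + \frac{2 x^{2} \sin{\left(t x \right)}}{3}.
Matching coefficients of the independent functions:
  [t]:  - 72 A = 144
  [t^{2}]:  8 A = -16
  [t \sin{\left(t x \right)}]:  4 B = -4
  [x^{2} \sin{\left(t x \right)}]:  - \frac{2 B}{3} = \frac{2}{3}
  [x^{3} \cos{\left(t x \right)}]:  3 B = -3
  [t^{2} x \cos{\left(t x \right)}]:  2 B = -2
Solving: A = -2, B = -1.
Check against the point condition:
  u(0, 1) = -2  ⟹  A = -2  ✓
Hence u(x, t) = - 2 t^{4} - \sin{\left(t x \right)}.

Answer: u(x, t) = - 2 t^{4} - \sin{\left(t x \right)}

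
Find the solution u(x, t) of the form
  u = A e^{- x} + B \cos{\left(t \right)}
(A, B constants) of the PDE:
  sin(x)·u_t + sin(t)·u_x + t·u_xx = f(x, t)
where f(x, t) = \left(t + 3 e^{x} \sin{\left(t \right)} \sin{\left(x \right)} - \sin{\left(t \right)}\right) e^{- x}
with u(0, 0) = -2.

Answer: u(x, t) = - 3 \cos{\left(t \right)} + e^{- x}

Derivation:
Substitute the ansatz u = A e^{- x} + B \cos{\left(t \right)} into the left-hand side.
Derivatives of the ansatz:
  u_t = - B \sin{\left(t \right)}
  u_x = - A e^{- x}
  u_xx = A e^{- x}
Term by term:
  sin(x)·u_t = - B \sin{\left(t \right)} \sin{\left(x \right)}
  sin(t)·u_x = - A e^{- x} \sin{\left(t \right)}
  t·u_xx = A t e^{- x}
So the left-hand side equals
  A t e^{- x} - A e^{- x} \sin{\left(t \right)} - B \sin{\left(t \right)} \sin{\left(x \right)}
This must equal f(x, t) identically; expanded, f = t e^{- x} + 3 \sin{\left(t \right)} \sin{\left(x \right)} - e^{- x} \sin{\left(t \right)}.
Matching coefficients of the independent functions:
  [t e^{- x}]:  A = 1
  [e^{- x} \sin{\left(t \right)}]:  - A = -1
  [\sin{\left(t \right)} \sin{\left(x \right)}]:  - B = 3
Solving: A = 1, B = -3.
Check against the point condition:
  u(0, 0) = -2  ⟹  A + B = -2  ✓
Hence u(x, t) = - 3 \cos{\left(t \right)} + e^{- x}.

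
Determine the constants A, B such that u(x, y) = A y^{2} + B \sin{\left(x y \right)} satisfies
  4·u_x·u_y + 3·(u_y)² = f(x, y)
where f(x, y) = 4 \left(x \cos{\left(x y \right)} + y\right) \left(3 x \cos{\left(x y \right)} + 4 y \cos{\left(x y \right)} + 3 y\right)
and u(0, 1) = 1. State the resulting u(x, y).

Substitute the ansatz u = A y^{2} + B \sin{\left(x y \right)} into the left-hand side.
Derivatives of the ansatz:
  u_x = B y \cos{\left(x y \right)}
  u_y = 2 A y + B x \cos{\left(x y \right)}
Term by term:
  4·u_x·u_y = 8 A B y^{2} \cos{\left(x y \right)} + 4 B^{2} x y \cos^{2}{\left(x y \right)}
  3·(u_y)² = 12 A^{2} y^{2} + 12 A B x y \cos{\left(x y \right)} + 3 B^{2} x^{2} \cos^{2}{\left(x y \right)}
So the left-hand side equals
  12 A^{2} y^{2} + 12 A B x y \cos{\left(x y \right)} + 8 A B y^{2} \cos{\left(x y \right)} + 3 B^{2} x^{2} \cos^{2}{\left(x y \right)} + 4 B^{2} x y \cos^{2}{\left(x y \right)}
This must equal f(x, y) identically; expanded, f = 12 x^{2} \cos^{2}{\left(x y \right)} + 16 x y \cos^{2}{\left(x y \right)} + 24 x y \cos{\left(x y \right)} + 16 y^{2} \cos{\left(x y \right)} + 12 y^{2}.
Matching coefficients of the independent functions:
  [y^{2}]:  12 A^{2} = 12
  [x^{2} \cos^{2}{\left(x y \right)}]:  3 B^{2} = 12
  [y^{2} \cos{\left(x y \right)}]:  8 A B = 16
  [x y \cos{\left(x y \right)}]:  12 A B = 24
  [x y \cos^{2}{\left(x y \right)}]:  4 B^{2} = 16
These equations allow (A, B) = (-1, -2) or (1, 2).
Impose the point condition(s):
  u(0, 1) = 1  ⟹  A = 1
Only A = 1, B = 2 satisfies everything.
Hence u(x, y) = y^{2} + 2 \sin{\left(x y \right)}.

Answer: u(x, y) = y^{2} + 2 \sin{\left(x y \right)}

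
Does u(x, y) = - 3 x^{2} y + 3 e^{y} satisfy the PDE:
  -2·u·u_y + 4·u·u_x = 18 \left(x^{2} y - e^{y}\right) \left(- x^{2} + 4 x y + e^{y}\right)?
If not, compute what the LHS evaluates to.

Answer: Yes

Derivation:
Evaluate each term of the left-hand side for u = - 3 x^{2} y + 3 e^{y}.
Derivatives:
  u_y = - 3 x^{2} + 3 e^{y}
  u_x = - 6 x y
Terms:
  -2·u·u_y = - 18 \left(x^{2} - e^{y}\right) \left(x^{2} y - e^{y}\right)
  4·u·u_x = 72 x y \left(x^{2} y - e^{y}\right)
Sum: LHS = 18 \left(x^{2} y - e^{y}\right) \left(- x^{2} + 4 x y + e^{y}\right)
This is exactly the given right-hand side, so u is a solution.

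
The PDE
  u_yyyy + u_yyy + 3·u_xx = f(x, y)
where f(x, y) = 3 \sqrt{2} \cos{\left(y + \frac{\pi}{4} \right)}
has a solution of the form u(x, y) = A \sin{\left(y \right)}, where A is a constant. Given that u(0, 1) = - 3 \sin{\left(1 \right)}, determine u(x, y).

Substitute the ansatz u = A \sin{\left(y \right)} into the left-hand side.
Derivatives of the ansatz:
  u_yyyy = A \sin{\left(y \right)}
  u_yyy = - A \cos{\left(y \right)}
  u_xx = 0
Term by term:
  u_yyyy = A \sin{\left(y \right)}
  u_yyy = - A \cos{\left(y \right)}
  3·u_xx = 0
So the left-hand side equals
  A \sin{\left(y \right)} - A \cos{\left(y \right)}
This must equal f(x, y) identically; expanded, f = - 3 \sin{\left(y \right)} + 3 \cos{\left(y \right)}.
Matching coefficients of the independent functions:
  [\sin{\left(y \right)}]:  A = -3
  [\cos{\left(y \right)}]:  - A = 3
Solving: A = -3.
Check against the point condition:
  u(0, 1) = - 3 \sin{\left(1 \right)}  ⟹  A \sin{\left(1 \right)} = - 3 \sin{\left(1 \right)}  ✓
Hence u(x, y) = - 3 \sin{\left(y \right)}.

Answer: u(x, y) = - 3 \sin{\left(y \right)}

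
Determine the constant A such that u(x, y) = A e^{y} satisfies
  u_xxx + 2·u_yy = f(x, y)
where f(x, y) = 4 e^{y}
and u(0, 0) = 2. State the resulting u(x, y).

Answer: u(x, y) = 2 e^{y}

Derivation:
Substitute the ansatz u = A e^{y} into the left-hand side.
Derivatives of the ansatz:
  u_xxx = 0
  u_yy = A e^{y}
Term by term:
  u_xxx = 0
  2·u_yy = 2 A e^{y}
So the left-hand side equals
  2 A e^{y}
This must equal f(x, y) = 4 e^{y} identically.
Matching coefficients of the independent functions:
  [e^{y}]:  2 A = 4
Solving: A = 2.
Check against the point condition:
  u(0, 0) = 2  ⟹  A = 2  ✓
Hence u(x, y) = 2 e^{y}.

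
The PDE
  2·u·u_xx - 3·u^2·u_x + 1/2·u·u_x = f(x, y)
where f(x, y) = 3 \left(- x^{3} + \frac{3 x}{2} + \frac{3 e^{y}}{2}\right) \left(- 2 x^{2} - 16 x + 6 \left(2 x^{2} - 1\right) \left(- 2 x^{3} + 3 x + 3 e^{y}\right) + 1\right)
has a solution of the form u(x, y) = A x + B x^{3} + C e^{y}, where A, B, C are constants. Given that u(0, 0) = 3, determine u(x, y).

Substitute the ansatz u = A x + B x^{3} + C e^{y} into the left-hand side.
Derivatives of the ansatz:
  u_xx = 6 B x
  u_x = A + 3 B x^{2}
Term by term:
  2·u·u_xx = 12 A B x^{2} + 12 B^{2} x^{4} + 12 B C x e^{y}
  -3·u^2·u_x = - 3 A^{3} x^{2} - 15 A^{2} B x^{4} - 6 A^{2} C x e^{y} - 21 A B^{2} x^{6} - 24 A B C x^{3} e^{y} - 3 A C^{2} e^{2 y} - 9 B^{3} x^{8} - 18 B^{2} C x^{5} e^{y} - 9 B C^{2} x^{2} e^{2 y}
  1/2·u·u_x = \frac{A^{2} x}{2} + 2 A B x^{3} + \frac{A C e^{y}}{2} + \frac{3 B^{2} x^{5}}{2} + \frac{3 B C x^{2} e^{y}}{2}
So the left-hand side equals
  - 3 A^{3} x^{2} - 15 A^{2} B x^{4} - 6 A^{2} C x e^{y} + \frac{A^{2} x}{2} - 21 A B^{2} x^{6} - 24 A B C x^{3} e^{y} + 2 A B x^{3} + 12 A B x^{2} - 3 A C^{2} e^{2 y} + \frac{A C e^{y}}{2} - 9 B^{3} x^{8} - 18 B^{2} C x^{5} e^{y} + \frac{3 B^{2} x^{5}}{2} + 12 B^{2} x^{4} - 9 B C^{2} x^{2} e^{2 y} + \frac{3 B C x^{2} e^{y}}{2} + 12 B C x e^{y}
This must equal f(x, y) identically; expanded, f = 72 x^{8} - 252 x^{6} - 216 x^{5} e^{y} + 6 x^{5} + 318 x^{4} + 432 x^{3} e^{y} - 12 x^{3} + 162 x^{2} e^{2 y} - 9 x^{2} e^{y} - 153 x^{2} - 234 x e^{y} + \frac{9 x}{2} - 81 e^{2 y} + \frac{9 e^{y}}{2}.
Matching coefficients of the independent functions:
  [x]:  \frac{A^{2}}{2} = \frac{9}{2}
  [x^{2}]:  - 3 A^{3} + 12 A B = -153
  [x^{3}]:  2 A B = -12
  [x^{4}]:  - 15 A^{2} B + 12 B^{2} = 318
  [x^{5}]:  \frac{3 B^{2}}{2} = 6
  [x^{6}]:  - 21 A B^{2} = -252
  [x^{8}]:  - 9 B^{3} = 72
  [x e^{y}]:  - 6 A^{2} C + 12 B C = -234
  [x^{2} e^{y}]:  \frac{3 B C}{2} = -9
  [x^{2} e^{2 y}]:  - 9 B C^{2} = 162
  [x^{3} e^{y}]:  - 24 A B C = 432
  [x^{5} e^{y}]:  - 18 B^{2} C = -216
  [e^{y}]:  \frac{A C}{2} = \frac{9}{2}
  [e^{2 y}]:  - 3 A C^{2} = -81
Solving: A = 3, B = -2, C = 3.
Check against the point condition:
  u(0, 0) = 3  ⟹  C = 3  ✓
Hence u(x, y) = - 2 x^{3} + 3 x + 3 e^{y}.

Answer: u(x, y) = - 2 x^{3} + 3 x + 3 e^{y}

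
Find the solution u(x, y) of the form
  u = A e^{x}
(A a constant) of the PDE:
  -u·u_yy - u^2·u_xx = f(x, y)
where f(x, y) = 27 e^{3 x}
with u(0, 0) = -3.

Substitute the ansatz u = A e^{x} into the left-hand side.
Derivatives of the ansatz:
  u_yy = 0
  u_xx = A e^{x}
Term by term:
  -u·u_yy = 0
  -u^2·u_xx = - A^{3} e^{3 x}
So the left-hand side equals
  - A^{3} e^{3 x}
This must equal f(x, y) = 27 e^{3 x} identically.
Matching coefficients of the independent functions:
  [e^{3 x}]:  - A^{3} = 27
Solving: A = -3.
Check against the point condition:
  u(0, 0) = -3  ⟹  A = -3  ✓
Hence u(x, y) = - 3 e^{x}.

Answer: u(x, y) = - 3 e^{x}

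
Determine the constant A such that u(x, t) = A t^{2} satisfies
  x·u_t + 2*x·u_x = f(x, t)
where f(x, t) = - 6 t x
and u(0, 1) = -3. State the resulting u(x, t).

Substitute the ansatz u = A t^{2} into the left-hand side.
Derivatives of the ansatz:
  u_t = 2 A t
  u_x = 0
Term by term:
  x·u_t = 2 A t x
  2*x·u_x = 0
So the left-hand side equals
  2 A t x
This must equal f(x, t) = - 6 t x identically.
Matching coefficients of the independent functions:
  [t x]:  2 A = -6
Solving: A = -3.
Check against the point condition:
  u(0, 1) = -3  ⟹  A = -3  ✓
Hence u(x, t) = - 3 t^{2}.

Answer: u(x, t) = - 3 t^{2}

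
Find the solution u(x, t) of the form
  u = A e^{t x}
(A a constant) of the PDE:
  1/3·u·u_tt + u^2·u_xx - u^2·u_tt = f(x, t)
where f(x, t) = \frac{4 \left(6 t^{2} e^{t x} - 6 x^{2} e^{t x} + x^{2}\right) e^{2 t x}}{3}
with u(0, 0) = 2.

Substitute the ansatz u = A e^{t x} into the left-hand side.
Derivatives of the ansatz:
  u_tt = A x^{2} e^{t x}
  u_xx = A t^{2} e^{t x}
Term by term:
  1/3·u·u_tt = \frac{A^{2} x^{2} e^{2 t x}}{3}
  u^2·u_xx = A^{3} t^{2} e^{3 t x}
  -u^2·u_tt = - A^{3} x^{2} e^{3 t x}
So the left-hand side equals
  A^{3} t^{2} e^{3 t x} - A^{3} x^{2} e^{3 t x} + \frac{A^{2} x^{2} e^{2 t x}}{3}
This must equal f(x, t) identically; expanded, f = 8 t^{2} e^{3 t x} - 8 x^{2} e^{3 t x} + \frac{4 x^{2} e^{2 t x}}{3}.
Matching coefficients of the independent functions:
  [t^{2} e^{3 t x}]:  A^{3} = 8
  [x^{2} e^{2 t x}]:  \frac{A^{2}}{3} = \frac{4}{3}
  [x^{2} e^{3 t x}]:  - A^{3} = -8
Solving: A = 2.
Check against the point condition:
  u(0, 0) = 2  ⟹  A = 2  ✓
Hence u(x, t) = 2 e^{t x}.

Answer: u(x, t) = 2 e^{t x}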